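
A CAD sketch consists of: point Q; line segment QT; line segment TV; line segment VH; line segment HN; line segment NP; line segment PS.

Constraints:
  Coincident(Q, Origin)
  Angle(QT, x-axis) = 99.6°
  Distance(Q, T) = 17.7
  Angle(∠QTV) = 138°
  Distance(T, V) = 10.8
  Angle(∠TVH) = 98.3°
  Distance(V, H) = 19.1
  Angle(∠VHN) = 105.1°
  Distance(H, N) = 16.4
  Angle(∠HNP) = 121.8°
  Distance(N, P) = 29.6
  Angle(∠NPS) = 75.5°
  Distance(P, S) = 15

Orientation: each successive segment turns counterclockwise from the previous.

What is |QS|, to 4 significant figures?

13.17

Q is at the origin; QT runs at 99.6° with length 17.7, so T = (-2.952, 17.45). ∠QTV = 138.0° gives TV at 141.6° from the x-axis; with |TV| = 10.8, V = (-11.42, 24.16). ∠TVH = 98.3° gives VH at -136.7° from the x-axis; with |VH| = 19.1, H = (-25.32, 11.06). ∠VHN = 105.1° gives HN at -61.80° from the x-axis; with |HN| = 16.4, N = (-17.57, -3.392). ∠HNP = 121.8° gives NP at -3.600° from the x-axis; with |NP| = 29.6, P = (11.98, -5.251). ∠NPS = 75.5° gives PS at 100.9° from the x-axis; with |PS| = 15.0, S = (9.139, 9.479). Then |QS| = |S − Q| = 13.17.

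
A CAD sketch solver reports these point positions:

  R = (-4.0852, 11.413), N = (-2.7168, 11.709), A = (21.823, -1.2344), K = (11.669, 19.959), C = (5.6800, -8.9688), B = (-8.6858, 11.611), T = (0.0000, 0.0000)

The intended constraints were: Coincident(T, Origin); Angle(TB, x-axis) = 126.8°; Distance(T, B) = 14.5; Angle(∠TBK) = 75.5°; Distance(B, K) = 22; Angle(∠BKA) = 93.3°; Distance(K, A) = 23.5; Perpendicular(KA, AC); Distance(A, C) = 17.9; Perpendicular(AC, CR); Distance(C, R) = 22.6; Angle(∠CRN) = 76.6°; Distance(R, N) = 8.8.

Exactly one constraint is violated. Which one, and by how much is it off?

Distance(R, N) = 8.8 — off by 7.40.

T = (0.00, 0.00) ✓; TB at 126.8° ✓; |TB| = 14.50 ✓; ∠TBK = 75.50° ✓; |BK| = 22.00 ✓; ∠BKA = 93.30° ✓; |KA| = 23.50 ✓; ∠(KA, AC) = 90.00° ✓; |AC| = 17.90 ✓; ∠(AC, CR) = 90.00° ✓; |CR| = 22.60 ✓; ∠CRN = 76.61° ✓; |RN| = 1.400 ✗.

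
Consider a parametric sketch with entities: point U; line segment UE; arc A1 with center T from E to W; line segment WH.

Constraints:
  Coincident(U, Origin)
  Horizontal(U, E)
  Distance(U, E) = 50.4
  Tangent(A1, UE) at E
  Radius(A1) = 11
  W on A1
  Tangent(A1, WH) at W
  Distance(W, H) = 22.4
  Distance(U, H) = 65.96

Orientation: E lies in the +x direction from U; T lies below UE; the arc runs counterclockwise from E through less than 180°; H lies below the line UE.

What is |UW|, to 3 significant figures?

45.4

Checks: U.y = 0.00, E.y = 0.00 ✓; |TW| = 11.00 ✓; ∠(TW, WH) = 90.00° ✓; |WH| = 22.40 ✓; |UH| = 65.96 ✓.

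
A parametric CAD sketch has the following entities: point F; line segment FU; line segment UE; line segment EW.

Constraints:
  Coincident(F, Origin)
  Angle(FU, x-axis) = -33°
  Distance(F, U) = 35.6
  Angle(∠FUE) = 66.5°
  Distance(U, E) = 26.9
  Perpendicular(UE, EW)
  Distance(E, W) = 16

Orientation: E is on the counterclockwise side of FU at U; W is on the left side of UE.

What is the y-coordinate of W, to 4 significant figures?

9.783

F is at the origin; FU runs at -33.0° with length 35.6, so U = 35.6·(cos -33.0°, sin -33.0°) = (29.86, -19.39). ∠FUE = 66.5°, so UE runs at -33.0° + (180° − 66.5°) = 80.50° from the x-axis; with |UE| = 26.9, E = U + 26.9·(cos 80.50°, sin 80.50°) = (34.30, 7.142). UE is perpendicular to EW; with |EW| = 16.0 on the left of UE, W = E + 16.0·(-0.9863, 0.1650) = (18.52, 9.783). So W.y = 9.783.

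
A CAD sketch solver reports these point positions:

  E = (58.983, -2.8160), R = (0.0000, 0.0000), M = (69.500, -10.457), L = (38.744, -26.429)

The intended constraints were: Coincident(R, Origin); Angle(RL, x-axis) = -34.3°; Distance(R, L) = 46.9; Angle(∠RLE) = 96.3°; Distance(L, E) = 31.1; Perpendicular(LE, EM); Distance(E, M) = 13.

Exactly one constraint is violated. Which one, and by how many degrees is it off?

Perpendicular(LE, EM) — off by 4.60°.

R = (0.00, 0.00) ✓; RL at -34.30° ✓; |RL| = 46.90 ✓; ∠RLE = 96.30° ✓; |LE| = 31.10 ✓; ∠(LE, EM) = 85.40° ✗; |EM| = 13.00 ✓.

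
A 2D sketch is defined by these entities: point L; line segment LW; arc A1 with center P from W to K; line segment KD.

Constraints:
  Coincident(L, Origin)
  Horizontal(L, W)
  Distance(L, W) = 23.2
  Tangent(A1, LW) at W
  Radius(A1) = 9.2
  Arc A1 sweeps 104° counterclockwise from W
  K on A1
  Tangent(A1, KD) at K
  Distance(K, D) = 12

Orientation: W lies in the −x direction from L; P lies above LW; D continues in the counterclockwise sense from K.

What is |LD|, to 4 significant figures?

28.76

On A1, W sits at bearing -90° from P; a 104° counterclockwise sweep puts K at bearing 14°, so K = P + 9.2·(cos 14°, sin 14°) = (-14.27, 11.43). A1 meets KD tangentially, so PK is at right angles to KD, so KD runs along (−sin 14°, cos 14°); with |KD| = 12.0, D = (-17.18, 23.07). Then |LD| = |D − L| = 28.76.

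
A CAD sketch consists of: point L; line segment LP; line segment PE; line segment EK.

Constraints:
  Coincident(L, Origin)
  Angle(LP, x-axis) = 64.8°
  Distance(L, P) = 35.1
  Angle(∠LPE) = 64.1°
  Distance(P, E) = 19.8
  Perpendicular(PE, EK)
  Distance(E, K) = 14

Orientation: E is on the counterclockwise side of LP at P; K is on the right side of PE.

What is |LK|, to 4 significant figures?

45.79

∠LPE = 64.1°, so PE runs at 64.8° + (180° − 64.1°) = 180.7° from the x-axis; with |PE| = 19.8, E = P + 19.8·(cos 180.7°, sin 180.7°) = (-4.854, 31.52). PE is perpendicular to EK; with |EK| = 14.0 on the right of PE, K = E + 14.0·(-0.01222, 0.9999) = (-5.025, 45.52). Then |LK| = |K − L| = 45.79.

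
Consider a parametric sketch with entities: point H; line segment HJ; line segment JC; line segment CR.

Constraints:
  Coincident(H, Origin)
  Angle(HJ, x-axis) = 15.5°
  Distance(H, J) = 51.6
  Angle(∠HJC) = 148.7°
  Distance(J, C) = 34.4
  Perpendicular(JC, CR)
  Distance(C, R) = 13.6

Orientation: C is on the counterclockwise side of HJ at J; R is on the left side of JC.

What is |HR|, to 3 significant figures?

79.6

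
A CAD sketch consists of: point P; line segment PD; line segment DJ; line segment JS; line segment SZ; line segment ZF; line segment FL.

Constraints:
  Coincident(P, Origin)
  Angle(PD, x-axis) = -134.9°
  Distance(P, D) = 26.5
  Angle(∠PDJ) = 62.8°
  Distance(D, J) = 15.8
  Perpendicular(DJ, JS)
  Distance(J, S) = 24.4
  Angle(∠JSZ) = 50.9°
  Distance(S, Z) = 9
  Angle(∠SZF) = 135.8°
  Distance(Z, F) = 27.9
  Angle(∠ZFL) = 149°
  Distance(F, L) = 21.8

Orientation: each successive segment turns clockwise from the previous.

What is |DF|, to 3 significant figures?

10.6

P is at the origin; PD runs at -134.9° with length 26.5, so D = (-18.7, -18.8). ∠PDJ = 62.8° gives DJ at 108° from the x-axis; with |DJ| = 15.8, J = (-23.6, -3.74). DJ is perpendicular to JS, so JS runs at 17.9°; with |JS| = 24.4, S = (-0.343, 3.76). ∠JSZ = 50.9° gives SZ at -111° from the x-axis; with |SZ| = 9.0, Z = (-3.60, -4.63). ∠SZF = 135.8° gives ZF at -155° from the x-axis; with |ZF| = 27.9, F = (-29.0, -16.2). Then |DF| = |F − D| = 10.6.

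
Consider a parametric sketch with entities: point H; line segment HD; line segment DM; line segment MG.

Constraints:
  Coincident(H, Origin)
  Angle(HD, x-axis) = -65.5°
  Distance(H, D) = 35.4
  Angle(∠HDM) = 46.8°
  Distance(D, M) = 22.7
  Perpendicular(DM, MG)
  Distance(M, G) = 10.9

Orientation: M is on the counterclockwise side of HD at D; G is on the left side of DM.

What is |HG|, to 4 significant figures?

14.98

H is at the origin; HD runs at -65.5° with length 35.4, so D = 35.4·(cos -65.5°, sin -65.5°) = (14.68, -32.21). ∠HDM = 46.8°, so DM runs at -65.5° + (180° − 46.8°) = 67.70° from the x-axis; with |DM| = 22.7, M = D + 22.7·(cos 67.70°, sin 67.70°) = (23.29, -11.21). The perpendicularity gives MG at right angles to DM; with |MG| = 10.9 on the left of DM, G = M + 10.9·(-0.9252, 0.3795) = (13.21, -7.074). Then |HG| = |G − H| = 14.98.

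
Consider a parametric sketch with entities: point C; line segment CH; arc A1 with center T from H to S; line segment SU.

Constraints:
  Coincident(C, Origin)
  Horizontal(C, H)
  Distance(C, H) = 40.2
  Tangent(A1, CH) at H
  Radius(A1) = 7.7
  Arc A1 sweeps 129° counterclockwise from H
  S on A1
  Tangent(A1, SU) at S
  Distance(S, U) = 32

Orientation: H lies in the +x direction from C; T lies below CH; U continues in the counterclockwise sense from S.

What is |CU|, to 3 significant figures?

66.0

C is at the origin; CH is horizontal with |CH| = 40.2 and H on the +x side, so H = (40.2, 0.00). The tangent condition forces TH to be normal to CH, so T = H + (0, -7.7) = (40.2, -7.70). On A1, H sits at bearing 90° from T; a 129° counterclockwise sweep puts S at bearing 219°, so S = T + 7.7·(cos 219°, sin 219°) = (34.2, -12.5). A1 meets SU tangentially, so TS is at right angles to SU, so SU runs along (−sin 219°, cos 219°); with |SU| = 32.0, U = (54.4, -37.4). Then |CU| = |U − C| = 66.0.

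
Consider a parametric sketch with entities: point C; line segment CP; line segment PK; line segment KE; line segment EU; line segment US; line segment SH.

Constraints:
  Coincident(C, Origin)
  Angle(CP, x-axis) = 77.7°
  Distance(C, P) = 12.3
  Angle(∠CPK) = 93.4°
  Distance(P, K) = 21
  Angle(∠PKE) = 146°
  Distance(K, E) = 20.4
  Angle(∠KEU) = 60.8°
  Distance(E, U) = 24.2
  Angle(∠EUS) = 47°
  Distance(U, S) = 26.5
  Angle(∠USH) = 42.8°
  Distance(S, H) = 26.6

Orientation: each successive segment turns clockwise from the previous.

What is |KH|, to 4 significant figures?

25.30

C is at the origin; CP runs at 77.7° with length 12.3, so P = (2.620, 12.02). ∠CPK = 93.4° gives PK at -8.900° from the x-axis; with |PK| = 21.0, K = (23.37, 8.769). ∠PKE = 146.0° gives KE at -42.90° from the x-axis; with |KE| = 20.4, E = (38.31, -5.118). ∠KEU = 60.8° gives EU at -162.1° from the x-axis; with |EU| = 24.2, U = (15.28, -12.56). ∠EUS = 47.0° gives US at 64.90° from the x-axis; with |US| = 26.5, S = (26.52, 11.44). ∠USH = 42.8° gives SH at -72.30° from the x-axis; with |SH| = 26.6, H = (34.61, -13.90). Then |KH| = |H − K| = 25.30.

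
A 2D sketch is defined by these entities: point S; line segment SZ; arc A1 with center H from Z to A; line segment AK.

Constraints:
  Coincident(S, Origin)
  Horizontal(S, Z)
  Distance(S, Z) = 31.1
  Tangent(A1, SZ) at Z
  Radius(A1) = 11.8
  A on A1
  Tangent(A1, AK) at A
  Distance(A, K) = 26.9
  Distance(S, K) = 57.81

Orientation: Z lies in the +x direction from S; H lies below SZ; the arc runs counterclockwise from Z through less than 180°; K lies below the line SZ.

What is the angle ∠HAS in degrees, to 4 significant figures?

90.92°

Checks: ∠(HZ, ZS) = 90.00° ✓; |HZ| = 11.80 ✓; |HA| = 11.80 ✓; ∠(HA, AK) = 90.00° ✓; |AK| = 26.90 ✓; |SK| = 57.81 ✓.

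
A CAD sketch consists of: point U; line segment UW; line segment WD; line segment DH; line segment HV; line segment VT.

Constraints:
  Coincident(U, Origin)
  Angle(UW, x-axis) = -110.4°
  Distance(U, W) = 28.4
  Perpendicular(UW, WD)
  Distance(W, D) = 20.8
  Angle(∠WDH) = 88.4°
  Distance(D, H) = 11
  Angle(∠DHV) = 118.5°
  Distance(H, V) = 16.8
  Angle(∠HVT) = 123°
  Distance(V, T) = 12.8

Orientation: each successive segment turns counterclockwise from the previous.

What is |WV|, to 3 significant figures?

19.4

U is at the origin; UW runs at -110.4° with length 28.4, so W = (-9.90, -26.6). UW is perpendicular to WD, so WD runs at -20.4°; with |WD| = 20.8, D = (9.60, -33.9). ∠WDH = 88.4° gives DH at 71.2° from the x-axis; with |DH| = 11.0, H = (13.1, -23.5). ∠DHV = 118.5° gives HV at 133° from the x-axis; with |HV| = 16.8, V = (1.75, -11.1). Then |WV| = |V − W| = 19.4.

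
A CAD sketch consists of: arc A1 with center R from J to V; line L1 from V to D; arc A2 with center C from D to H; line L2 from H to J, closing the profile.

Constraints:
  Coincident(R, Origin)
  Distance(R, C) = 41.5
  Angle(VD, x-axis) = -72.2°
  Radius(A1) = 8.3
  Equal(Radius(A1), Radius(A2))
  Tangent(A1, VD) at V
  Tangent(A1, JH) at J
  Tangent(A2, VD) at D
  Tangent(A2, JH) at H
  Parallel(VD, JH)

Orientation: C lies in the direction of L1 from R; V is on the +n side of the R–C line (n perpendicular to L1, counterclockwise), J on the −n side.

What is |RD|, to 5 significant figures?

42.322

The slot axis is L1's direction at -72.2°, so u = (cos -72.2°, sin -72.2°) = (0.30570, -0.95213) and n = (−sin -72.2°, cos -72.2°) = (0.95213, 0.30570). R is at the origin and C lies 41.5 along u from R, so C = 41.5·u = (12.686, -39.513). Tangency of A1 to both parallel lines with radius 8.3 puts V and J at R ± 8.3·n: V = (7.9027, 2.5373), J = (-7.9027, -2.5373). Equal radii place D and H the same way about C: D = C + 8.3·n = (20.589, -36.976), H = C − 8.3·n = (4.7837, -42.051). Then |RD| = |D − R| = 42.322.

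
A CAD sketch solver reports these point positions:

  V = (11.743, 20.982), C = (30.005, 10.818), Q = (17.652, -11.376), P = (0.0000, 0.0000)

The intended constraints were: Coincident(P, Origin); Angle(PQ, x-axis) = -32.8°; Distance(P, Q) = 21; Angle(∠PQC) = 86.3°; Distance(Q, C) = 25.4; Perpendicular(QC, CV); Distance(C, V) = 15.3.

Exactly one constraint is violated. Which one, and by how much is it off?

Distance(C, V) = 15.3 — off by 5.60.

P = (0.00, 0.00) ✓; PQ at -32.80° ✓; |PQ| = 21.00 ✓; ∠PQC = 86.30° ✓; |QC| = 25.40 ✓; ∠(QC, CV) = 90.00° ✓; |CV| = 20.90 ✗.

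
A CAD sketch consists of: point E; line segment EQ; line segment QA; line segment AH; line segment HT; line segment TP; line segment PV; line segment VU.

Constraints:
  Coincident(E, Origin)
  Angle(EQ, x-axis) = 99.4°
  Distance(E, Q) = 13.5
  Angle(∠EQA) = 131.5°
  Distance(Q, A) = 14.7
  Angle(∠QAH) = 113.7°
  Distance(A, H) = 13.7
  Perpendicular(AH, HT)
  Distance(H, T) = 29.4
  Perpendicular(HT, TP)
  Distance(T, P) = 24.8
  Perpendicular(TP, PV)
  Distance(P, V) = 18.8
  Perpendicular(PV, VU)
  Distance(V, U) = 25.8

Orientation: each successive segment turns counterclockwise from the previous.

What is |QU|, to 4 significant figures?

20.81

E is at the origin; EQ runs at 99.4° with length 13.5, so Q = (-2.205, 13.32). ∠EQA = 131.5° gives QA at 147.9° from the x-axis; with |QA| = 14.7, A = (-14.66, 21.13). ∠QAH = 113.7° gives AH at -145.8° from the x-axis; with |AH| = 13.7, H = (-25.99, 13.43). AH is perpendicular to HT, so HT runs at -55.80°; with |HT| = 29.4, T = (-9.463, -10.89). The perpendicularity gives TP at right angles to HT, so TP runs at 34.20°; with |TP| = 24.8, P = (11.05, 3.053). TP is perpendicular to PV, so PV runs at 124.2°; with |PV| = 18.8, V = (0.4811, 18.60). PV is perpendicular to VU, so VU runs at -145.8°; with |VU| = 25.8, U = (-20.86, 4.101). Then |QU| = |U − Q| = 20.81.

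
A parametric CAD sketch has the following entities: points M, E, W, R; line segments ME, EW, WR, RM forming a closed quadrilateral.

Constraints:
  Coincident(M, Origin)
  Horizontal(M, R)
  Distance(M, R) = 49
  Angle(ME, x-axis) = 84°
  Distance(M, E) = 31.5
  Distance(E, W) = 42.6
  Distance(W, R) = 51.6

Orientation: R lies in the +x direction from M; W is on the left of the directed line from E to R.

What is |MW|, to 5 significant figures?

65.481

Checks: |EW| = 42.60 ✓; |WR| = 51.60 ✓.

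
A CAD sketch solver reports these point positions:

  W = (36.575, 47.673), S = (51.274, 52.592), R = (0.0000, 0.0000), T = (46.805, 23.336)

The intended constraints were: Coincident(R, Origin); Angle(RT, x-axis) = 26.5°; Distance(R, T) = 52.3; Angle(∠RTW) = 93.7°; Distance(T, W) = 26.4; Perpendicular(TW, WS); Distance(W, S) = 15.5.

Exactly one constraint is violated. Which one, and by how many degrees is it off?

Perpendicular(TW, WS) — off by 4.30°.

R = (0.00, 0.00) ✓; RT at 26.50° ✓; |RT| = 52.30 ✓; ∠RTW = 93.70° ✓; |TW| = 26.40 ✓; ∠(TW, WS) = 94.30° ✗; |WS| = 15.50 ✓.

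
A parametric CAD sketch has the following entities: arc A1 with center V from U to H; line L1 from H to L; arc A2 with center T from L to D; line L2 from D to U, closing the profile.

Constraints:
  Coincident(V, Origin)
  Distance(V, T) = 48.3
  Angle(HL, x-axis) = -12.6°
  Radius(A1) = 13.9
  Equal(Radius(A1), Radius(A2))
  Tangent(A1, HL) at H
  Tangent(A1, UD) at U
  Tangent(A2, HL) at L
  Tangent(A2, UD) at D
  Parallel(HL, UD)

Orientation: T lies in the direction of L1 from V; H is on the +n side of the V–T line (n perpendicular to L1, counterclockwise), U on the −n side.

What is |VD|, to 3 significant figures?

50.3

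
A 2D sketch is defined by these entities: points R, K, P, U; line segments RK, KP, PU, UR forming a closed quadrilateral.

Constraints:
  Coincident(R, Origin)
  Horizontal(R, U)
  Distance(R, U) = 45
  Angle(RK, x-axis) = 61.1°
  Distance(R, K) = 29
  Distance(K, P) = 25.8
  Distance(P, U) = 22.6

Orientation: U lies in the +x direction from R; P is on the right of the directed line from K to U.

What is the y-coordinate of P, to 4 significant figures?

0.9965

Checks: |KP| = 25.80 ✓; |PU| = 22.60 ✓.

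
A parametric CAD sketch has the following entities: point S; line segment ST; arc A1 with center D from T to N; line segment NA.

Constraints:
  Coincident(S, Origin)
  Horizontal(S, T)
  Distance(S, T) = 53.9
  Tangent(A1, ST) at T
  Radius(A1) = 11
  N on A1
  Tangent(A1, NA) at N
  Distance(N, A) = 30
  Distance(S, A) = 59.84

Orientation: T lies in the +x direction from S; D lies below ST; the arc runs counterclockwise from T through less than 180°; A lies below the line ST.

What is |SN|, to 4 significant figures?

44.34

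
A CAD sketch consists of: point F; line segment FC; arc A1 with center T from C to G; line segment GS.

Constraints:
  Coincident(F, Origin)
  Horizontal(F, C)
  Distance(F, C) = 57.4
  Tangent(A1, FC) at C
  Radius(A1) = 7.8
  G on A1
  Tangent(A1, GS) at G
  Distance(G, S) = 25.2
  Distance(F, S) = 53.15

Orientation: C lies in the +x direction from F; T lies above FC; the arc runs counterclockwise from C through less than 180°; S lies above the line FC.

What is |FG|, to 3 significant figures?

64.0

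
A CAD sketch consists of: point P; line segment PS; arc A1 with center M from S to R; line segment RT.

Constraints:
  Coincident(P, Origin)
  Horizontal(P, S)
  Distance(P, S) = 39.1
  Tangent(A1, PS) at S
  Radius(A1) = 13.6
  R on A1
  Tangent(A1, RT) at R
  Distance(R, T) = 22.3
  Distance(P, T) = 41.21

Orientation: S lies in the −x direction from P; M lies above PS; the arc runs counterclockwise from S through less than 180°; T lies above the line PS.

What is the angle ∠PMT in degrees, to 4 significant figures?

71.18°

Checks: ∠(MS, SP) = 90.00° ✓; |MS| = 13.60 ✓; |MR| = 13.60 ✓; ∠(MR, RT) = 90.00° ✓; |RT| = 22.30 ✓; |PT| = 41.21 ✓.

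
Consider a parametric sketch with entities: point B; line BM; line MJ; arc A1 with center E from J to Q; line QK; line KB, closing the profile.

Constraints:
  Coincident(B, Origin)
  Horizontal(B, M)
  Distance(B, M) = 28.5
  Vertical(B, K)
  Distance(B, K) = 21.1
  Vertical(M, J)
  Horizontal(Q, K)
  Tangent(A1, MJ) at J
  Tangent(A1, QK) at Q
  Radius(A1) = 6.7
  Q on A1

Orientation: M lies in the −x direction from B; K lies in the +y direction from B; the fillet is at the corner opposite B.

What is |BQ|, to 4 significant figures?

30.34

B is at the origin; BM is horizontal with |BM| = 28.5 and M on the −x side, so M = (-28.50, 0.000). BK is vertical with |BK| = 21.1 and K on the +y side, so K = (0.000, 21.10). The virtual corner opposite B is at (-28.50, 21.10). A1 meets MJ tangentially, so EJ is at right angles to MJ and since A1 is tangent to QK there, EQ ⟂ QK, with radius 6.7, so the center E sits 6.7 in from both sides at E = (-21.80, 14.40). That places the tangent points at J = (-28.50, 14.40) on MJ and Q = (-21.80, 21.10) on QK. Then |BQ| = |Q − B| = 30.34.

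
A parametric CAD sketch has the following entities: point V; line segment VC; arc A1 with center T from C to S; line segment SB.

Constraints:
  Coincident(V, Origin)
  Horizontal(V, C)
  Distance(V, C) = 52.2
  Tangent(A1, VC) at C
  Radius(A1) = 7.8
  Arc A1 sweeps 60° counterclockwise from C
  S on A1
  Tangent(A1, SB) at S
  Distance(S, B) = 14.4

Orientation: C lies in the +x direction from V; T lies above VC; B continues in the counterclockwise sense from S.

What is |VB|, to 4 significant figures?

68.15

V is at the origin; V and C share the same y with |VC| = 52.2 and C on the +x side, so C = (52.20, 0.000). A1 meets VC tangentially, so TC is at right angles to VC, so T = C + (0, 7.8) = (52.20, 7.800). On A1, C sits at bearing -90° from T; a 60° counterclockwise sweep puts S at bearing -30°, so S = T + 7.8·(cos -30°, sin -30°) = (58.95, 3.900). Tangency of A1 to SB means the radius TS is perpendicular to SB, so SB runs along (−sin -30°, cos -30°); with |SB| = 14.4, B = (66.15, 16.37). Then |VB| = |B − V| = 68.15.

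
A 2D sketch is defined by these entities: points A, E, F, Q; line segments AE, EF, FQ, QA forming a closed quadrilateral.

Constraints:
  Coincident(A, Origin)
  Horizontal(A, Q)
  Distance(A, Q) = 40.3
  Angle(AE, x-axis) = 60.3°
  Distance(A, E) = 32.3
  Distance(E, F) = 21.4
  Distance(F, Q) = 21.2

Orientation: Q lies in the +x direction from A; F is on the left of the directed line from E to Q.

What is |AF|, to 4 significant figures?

41.68

A is at the origin; AQ is horizontal with |AQ| = 40.3 and Q in +x, so Q = (40.3, 0). AE runs at 60.3° with |AE| = 32.3, so E = (16.00, 28.06). F is determined by |EF| = 21.4 and |FQ| = 21.2 together: it lies at the intersection of circle(E, 21.4) and circle(Q, 21.2). With |EQ| = 37.11, the foot of the radical line on EQ is 18.67 from E and the perpendicular offset is √(21.4² − 18.67²) = 10.46. Taking the left-of-EQ solution: F = (36.13, 20.79).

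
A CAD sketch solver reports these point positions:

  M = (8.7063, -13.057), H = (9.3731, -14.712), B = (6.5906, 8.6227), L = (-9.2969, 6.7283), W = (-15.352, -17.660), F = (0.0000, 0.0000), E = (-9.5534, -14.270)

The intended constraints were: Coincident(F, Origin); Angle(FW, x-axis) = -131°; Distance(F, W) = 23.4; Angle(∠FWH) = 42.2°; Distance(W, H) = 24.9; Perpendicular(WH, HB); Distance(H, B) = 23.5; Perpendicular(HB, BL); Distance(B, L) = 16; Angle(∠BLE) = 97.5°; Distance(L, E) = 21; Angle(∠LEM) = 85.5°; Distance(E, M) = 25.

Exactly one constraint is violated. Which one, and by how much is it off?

Distance(E, M) = 25 — off by 6.70.

F = (0.00, 0.00) ✓; FW at -131.0° ✓; |FW| = 23.40 ✓; ∠FWH = 42.20° ✓; |WH| = 24.90 ✓; ∠(WH, HB) = 90.00° ✓; |HB| = 23.50 ✓; ∠(HB, BL) = 90.00° ✓; |BL| = 16.00 ✓; ∠BLE = 97.50° ✓; |LE| = 21.00 ✓; ∠LEM = 85.50° ✓; |EM| = 18.30 ✗.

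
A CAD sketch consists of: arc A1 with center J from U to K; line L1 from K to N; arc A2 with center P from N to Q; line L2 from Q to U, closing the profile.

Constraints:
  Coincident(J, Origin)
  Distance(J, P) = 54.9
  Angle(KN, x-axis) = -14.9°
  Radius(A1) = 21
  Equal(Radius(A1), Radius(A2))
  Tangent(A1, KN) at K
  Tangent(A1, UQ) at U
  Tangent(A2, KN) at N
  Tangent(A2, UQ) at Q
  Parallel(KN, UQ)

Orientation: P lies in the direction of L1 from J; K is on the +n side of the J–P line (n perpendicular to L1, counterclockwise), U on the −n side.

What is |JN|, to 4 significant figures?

58.78

Tangency of A1 to both parallel lines with radius 21.0 puts K and U at J ± 21.0·n: K = (5.400, 20.29), U = (-5.400, -20.29). Equal radii place N and Q the same way about P: N = P + 21.0·n = (58.45, 6.177), Q = P − 21.0·n = (47.65, -34.41). Then |JN| = |N − J| = 58.78.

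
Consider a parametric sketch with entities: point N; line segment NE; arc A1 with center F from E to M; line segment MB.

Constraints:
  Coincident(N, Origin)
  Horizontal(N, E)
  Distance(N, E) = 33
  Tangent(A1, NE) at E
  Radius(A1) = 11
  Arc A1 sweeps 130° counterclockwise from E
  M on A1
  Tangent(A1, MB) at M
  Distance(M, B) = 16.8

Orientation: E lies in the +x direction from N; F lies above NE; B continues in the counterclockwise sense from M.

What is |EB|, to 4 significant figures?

31.03

On A1, E sits at bearing -90° from F; a 130° counterclockwise sweep puts M at bearing 40°, so M = F + 11.0·(cos 40°, sin 40°) = (41.43, 18.07). A1 meets MB tangentially, so FM is at right angles to MB, so MB runs along (−sin 40°, cos 40°); with |MB| = 16.8, B = (30.63, 30.94). Then |EB| = |B − E| = 31.03.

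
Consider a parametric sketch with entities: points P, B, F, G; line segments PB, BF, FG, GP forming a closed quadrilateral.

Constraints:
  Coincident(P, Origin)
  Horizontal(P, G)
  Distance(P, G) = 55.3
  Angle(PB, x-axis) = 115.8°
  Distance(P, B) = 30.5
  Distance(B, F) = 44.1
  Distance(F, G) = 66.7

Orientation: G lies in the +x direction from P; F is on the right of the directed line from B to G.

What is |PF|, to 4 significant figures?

18.93

Checks: |BF| = 44.10 ✓; |FG| = 66.70 ✓.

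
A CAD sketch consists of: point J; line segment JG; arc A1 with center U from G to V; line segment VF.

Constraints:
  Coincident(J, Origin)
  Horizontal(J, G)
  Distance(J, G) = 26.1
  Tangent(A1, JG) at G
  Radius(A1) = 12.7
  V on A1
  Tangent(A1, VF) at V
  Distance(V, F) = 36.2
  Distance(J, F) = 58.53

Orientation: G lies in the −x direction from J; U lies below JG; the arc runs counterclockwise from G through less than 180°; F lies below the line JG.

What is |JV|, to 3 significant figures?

41.6

J is at the origin; JG is horizontal with |JG| = 26.1 and G on the −x side, so G = (-26.1, 0.00). The tangent condition forces UG to be normal to JG, so U = G + (0, -12.7) = (-26.1, -12.7). Since UV ⟂ VF (tangency), |UF| = √(12.7² + 36.2²) = 38.4 regardless of where V sits on A1. So F lies on both circle(J, 58.53) and circle(U, 38.4); the below-JG intersection is F = (-28.8, -51.0). V is the foot of the tangent from F: V = (-38.3, -16.1).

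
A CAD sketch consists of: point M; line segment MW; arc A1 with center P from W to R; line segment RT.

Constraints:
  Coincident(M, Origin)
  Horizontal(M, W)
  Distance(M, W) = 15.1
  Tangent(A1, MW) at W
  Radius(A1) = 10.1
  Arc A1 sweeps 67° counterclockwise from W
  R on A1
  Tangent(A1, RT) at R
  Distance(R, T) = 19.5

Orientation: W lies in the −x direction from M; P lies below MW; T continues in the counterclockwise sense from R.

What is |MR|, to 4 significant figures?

25.16

M is at the origin; M and W share the same y with |MW| = 15.1 and W on the −x side, so W = (-15.10, 0.000). Tangency of A1 to MW means the radius PW is perpendicular to MW, so P = W + (0, -10.1) = (-15.10, -10.10). On A1, W sits at bearing 90° from P; a 67° counterclockwise sweep puts R at bearing 157°, so R = P + 10.1·(cos 157°, sin 157°) = (-24.40, -6.154). Then |MR| = |R − M| = 25.16.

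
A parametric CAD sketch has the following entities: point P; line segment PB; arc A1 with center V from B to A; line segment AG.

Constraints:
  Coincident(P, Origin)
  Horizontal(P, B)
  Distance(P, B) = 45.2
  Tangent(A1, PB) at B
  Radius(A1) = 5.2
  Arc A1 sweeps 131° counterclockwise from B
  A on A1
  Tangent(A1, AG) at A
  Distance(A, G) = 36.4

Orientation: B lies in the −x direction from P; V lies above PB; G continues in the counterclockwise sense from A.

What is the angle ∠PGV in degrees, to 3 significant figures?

28.2°

On A1, B sits at bearing -90° from V; a 131° counterclockwise sweep puts A at bearing 41°, so A = V + 5.2·(cos 41°, sin 41°) = (-41.3, 8.61). Since A1 is tangent to AG there, VA ⟂ AG, so AG runs along (−sin 41°, cos 41°); with |AG| = 36.4, G = (-65.2, 36.1). Then cos ∠PGV = GP·GV / (|GP||GV|), giving 28.2°.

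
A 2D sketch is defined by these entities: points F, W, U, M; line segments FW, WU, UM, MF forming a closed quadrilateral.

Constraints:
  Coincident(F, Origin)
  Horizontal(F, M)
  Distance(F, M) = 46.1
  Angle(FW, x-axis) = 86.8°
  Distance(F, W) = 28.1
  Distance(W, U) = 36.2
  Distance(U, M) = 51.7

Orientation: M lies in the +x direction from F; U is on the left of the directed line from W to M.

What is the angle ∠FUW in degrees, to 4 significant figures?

21.93°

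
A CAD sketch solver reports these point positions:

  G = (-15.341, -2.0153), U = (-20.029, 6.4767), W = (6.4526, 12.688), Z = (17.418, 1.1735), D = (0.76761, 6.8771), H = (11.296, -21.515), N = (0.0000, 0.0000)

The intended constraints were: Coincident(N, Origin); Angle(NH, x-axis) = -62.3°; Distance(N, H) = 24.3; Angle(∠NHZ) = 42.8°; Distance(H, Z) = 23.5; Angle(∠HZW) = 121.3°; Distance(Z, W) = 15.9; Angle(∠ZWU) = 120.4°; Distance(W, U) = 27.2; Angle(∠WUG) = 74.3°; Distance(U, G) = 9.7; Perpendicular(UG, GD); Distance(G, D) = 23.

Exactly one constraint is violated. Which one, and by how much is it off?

Distance(G, D) = 23 — off by 4.60.

N = (0.00, 0.00) ✓; NH at -62.30° ✓; |NH| = 24.30 ✓; ∠NHZ = 42.80° ✓; |HZ| = 23.50 ✓; ∠HZW = 121.3° ✓; |ZW| = 15.90 ✓; ∠ZWU = 120.4° ✓; |WU| = 27.20 ✓; ∠WUG = 74.30° ✓; |UG| = 9.700 ✓; ∠(UG, GD) = 90.00° ✓; |GD| = 18.40 ✗.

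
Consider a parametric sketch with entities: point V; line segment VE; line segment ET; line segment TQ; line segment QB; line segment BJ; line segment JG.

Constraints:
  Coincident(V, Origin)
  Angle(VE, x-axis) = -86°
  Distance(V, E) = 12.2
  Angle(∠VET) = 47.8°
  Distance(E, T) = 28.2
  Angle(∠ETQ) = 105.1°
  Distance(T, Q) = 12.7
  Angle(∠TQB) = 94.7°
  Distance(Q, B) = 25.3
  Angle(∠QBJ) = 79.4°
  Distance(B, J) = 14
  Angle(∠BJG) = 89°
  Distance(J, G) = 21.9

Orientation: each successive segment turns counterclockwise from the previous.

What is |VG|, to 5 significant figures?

19.634

V is at the origin; VE runs at -86.0° with length 12.2, so E = (0.85103, -12.170). ∠VET = 47.8° gives ET at 46.200° from the x-axis; with |ET| = 28.2, T = (20.369, 8.1834). ∠ETQ = 105.1° gives TQ at 121.10° from the x-axis; with |TQ| = 12.7, Q = (13.809, 19.058). ∠TQB = 94.7° gives QB at -153.60° from the x-axis; with |QB| = 25.3, B = (-8.8520, 7.8087). ∠QBJ = 79.4° gives BJ at -53.000° from the x-axis; with |BJ| = 14.0, J = (-0.42660, -3.3722). ∠BJG = 89.0° gives JG at 38.000° from the x-axis; with |JG| = 21.9, G = (16.831, 10.111). Then |VG| = |G − V| = 19.634.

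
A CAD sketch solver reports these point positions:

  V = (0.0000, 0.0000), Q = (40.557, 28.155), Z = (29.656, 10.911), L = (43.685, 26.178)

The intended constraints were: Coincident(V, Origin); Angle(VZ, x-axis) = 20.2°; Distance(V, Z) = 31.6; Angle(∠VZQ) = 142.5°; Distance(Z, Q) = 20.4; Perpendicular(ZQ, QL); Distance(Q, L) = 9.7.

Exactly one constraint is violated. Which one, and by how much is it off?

Distance(Q, L) = 9.7 — off by 6.00.

V = (0.00, 0.00) ✓; VZ at 20.20° ✓; |VZ| = 31.60 ✓; ∠VZQ = 142.5° ✓; |ZQ| = 20.40 ✓; ∠(ZQ, QL) = 89.99° ✓; |QL| = 3.700 ✗.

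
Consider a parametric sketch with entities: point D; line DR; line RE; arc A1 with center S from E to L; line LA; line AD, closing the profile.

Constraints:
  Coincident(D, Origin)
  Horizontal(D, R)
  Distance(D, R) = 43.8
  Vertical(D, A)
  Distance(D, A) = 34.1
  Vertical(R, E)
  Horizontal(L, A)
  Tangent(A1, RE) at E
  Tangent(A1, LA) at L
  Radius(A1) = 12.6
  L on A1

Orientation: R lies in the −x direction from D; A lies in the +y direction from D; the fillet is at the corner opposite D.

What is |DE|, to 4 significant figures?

48.79

The virtual corner opposite D is at (-43.80, 34.10). Tangency of A1 to RE means the radius SE is perpendicular to RE and A1 meets LA tangentially, so SL is at right angles to LA, with radius 12.6, so the center S sits 12.6 in from both sides at S = (-31.20, 21.50). That places the tangent points at E = (-43.80, 21.50) on RE and L = (-31.20, 34.10) on LA. Then |DE| = |E − D| = 48.79.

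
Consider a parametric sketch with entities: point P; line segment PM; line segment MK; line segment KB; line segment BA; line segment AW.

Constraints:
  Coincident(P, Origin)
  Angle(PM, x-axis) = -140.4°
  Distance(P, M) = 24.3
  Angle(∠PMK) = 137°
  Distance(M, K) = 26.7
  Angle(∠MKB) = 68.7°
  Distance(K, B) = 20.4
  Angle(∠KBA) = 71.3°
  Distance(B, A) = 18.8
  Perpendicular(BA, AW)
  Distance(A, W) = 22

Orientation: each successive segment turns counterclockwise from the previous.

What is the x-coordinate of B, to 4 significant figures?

-2.360

P is at the origin; PM runs at -140.4° with length 24.3, so M = (-18.72, -15.49). ∠PMK = 137.0° gives MK at -97.40° from the x-axis; with |MK| = 26.7, K = (-22.16, -41.97). ∠MKB = 68.7° gives KB at 13.90° from the x-axis; with |KB| = 20.4, B = (-2.360, -37.07). So B.x = -2.360.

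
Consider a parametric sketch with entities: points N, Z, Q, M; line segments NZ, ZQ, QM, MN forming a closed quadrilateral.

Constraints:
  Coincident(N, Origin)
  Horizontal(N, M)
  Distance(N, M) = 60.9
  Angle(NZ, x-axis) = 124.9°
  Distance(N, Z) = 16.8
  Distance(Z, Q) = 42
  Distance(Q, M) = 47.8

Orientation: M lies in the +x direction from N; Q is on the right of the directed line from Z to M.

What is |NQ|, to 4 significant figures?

25.28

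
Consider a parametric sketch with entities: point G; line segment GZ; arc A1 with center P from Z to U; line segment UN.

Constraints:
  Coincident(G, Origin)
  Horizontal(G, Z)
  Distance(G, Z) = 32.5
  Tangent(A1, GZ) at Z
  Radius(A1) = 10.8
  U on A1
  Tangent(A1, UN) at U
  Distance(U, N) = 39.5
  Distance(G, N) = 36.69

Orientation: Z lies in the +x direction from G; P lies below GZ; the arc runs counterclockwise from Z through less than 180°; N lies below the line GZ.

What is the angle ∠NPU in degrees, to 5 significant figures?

74.708°

Checks: |PU| = 10.80 ✓; ∠(PU, UN) = 90.00° ✓; |UN| = 39.50 ✓; |GN| = 36.69 ✓.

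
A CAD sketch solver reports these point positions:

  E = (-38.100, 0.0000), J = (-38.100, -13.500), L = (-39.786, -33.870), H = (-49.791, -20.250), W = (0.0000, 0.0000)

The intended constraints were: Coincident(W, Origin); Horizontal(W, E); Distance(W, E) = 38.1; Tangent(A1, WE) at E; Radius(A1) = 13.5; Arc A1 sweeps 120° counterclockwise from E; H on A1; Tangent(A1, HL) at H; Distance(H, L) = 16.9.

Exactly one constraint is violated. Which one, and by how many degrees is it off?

Tangent(A1, HL) at H — off by 6.30°.

W = (0.00, 0.00) ✓; W.y = 0.00, E.y = 0.00 ✓; |WE| = 38.10 ✓; ∠(JE, EW) = 90.00° ✓; |JE| = 13.50 ✓; bearing(J→H) − bearing(J→E) = 120.0° ✓; |JH| = 13.50 ✓; ∠(JH, HL) = 83.70° ✗; |HL| = 16.90 ✓.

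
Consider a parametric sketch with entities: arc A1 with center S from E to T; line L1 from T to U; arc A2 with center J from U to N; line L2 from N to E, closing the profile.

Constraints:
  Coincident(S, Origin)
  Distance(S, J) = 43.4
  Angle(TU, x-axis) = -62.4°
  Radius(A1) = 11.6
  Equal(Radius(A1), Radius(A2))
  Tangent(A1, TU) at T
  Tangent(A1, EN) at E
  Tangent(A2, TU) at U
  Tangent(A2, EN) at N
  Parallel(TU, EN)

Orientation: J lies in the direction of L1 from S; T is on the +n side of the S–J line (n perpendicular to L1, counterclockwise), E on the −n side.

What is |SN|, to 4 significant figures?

44.92

Tangency of A1 to both parallel lines with radius 11.6 puts T and E at S ± 11.6·n: T = (10.28, 5.374), E = (-10.28, -5.374). Equal radii place U and N the same way about J: U = J + 11.6·n = (30.39, -33.09), N = J − 11.6·n = (9.827, -43.84). Then |SN| = |N − S| = 44.92.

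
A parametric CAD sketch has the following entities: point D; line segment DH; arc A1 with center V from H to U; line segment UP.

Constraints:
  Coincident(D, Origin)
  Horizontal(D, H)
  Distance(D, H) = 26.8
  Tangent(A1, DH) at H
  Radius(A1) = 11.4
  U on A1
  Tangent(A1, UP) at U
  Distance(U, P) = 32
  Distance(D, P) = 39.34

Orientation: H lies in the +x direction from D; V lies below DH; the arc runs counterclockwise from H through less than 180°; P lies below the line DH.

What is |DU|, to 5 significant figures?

17.838

Checks: |VU| = 11.40 ✓; ∠(VU, UP) = 90.00° ✓; |UP| = 32.00 ✓; |DP| = 39.34 ✓.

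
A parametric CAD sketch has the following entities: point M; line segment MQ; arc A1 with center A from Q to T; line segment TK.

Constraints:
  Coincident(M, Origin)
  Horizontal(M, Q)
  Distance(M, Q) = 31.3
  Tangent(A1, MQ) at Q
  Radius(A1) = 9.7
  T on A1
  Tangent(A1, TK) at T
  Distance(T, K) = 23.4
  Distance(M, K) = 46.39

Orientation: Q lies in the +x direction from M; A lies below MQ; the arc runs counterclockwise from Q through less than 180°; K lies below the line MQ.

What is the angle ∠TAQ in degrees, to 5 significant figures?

110.54°

M is at the origin; MQ is horizontal with |MQ| = 31.3 and Q on the +x side, so Q = (31.300, 0.0000). Tangency of A1 to MQ means the radius AQ is perpendicular to MQ, so A = Q + (0, -9.7) = (31.300, -9.7000). Since AT ⟂ TK (tangency), |AK| = √(9.7² + 23.4²) = 25.331 regardless of where T sits on A1. So K lies on both circle(M, 46.39) and circle(A, 25.331); the below-MQ intersection is K = (30.429, -35.016). T is the foot of the tangent from K: T = (22.217, -13.104).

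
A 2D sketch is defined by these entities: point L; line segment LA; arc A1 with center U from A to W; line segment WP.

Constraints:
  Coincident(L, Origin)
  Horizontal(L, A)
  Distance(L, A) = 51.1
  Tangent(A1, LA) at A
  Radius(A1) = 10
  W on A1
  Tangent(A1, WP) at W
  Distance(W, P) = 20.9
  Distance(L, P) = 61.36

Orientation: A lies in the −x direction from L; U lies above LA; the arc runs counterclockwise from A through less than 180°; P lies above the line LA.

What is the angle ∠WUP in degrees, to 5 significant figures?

64.430°

Checks: |UW| = 10.00 ✓; ∠(UW, WP) = 90.00° ✓; |WP| = 20.90 ✓; |LP| = 61.36 ✓.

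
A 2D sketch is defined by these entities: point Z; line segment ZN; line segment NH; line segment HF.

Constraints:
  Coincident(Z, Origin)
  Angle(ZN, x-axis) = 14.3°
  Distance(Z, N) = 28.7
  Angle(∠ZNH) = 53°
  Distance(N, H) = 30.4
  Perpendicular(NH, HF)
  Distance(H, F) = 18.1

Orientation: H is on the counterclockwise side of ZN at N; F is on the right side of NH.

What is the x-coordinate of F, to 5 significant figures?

15.403

Z is at the origin; ZN runs at 14.3° with length 28.7, so N = 28.7·(cos 14.3°, sin 14.3°) = (27.811, 7.0889). ∠ZNH = 53.0°, so NH runs at 14.3° + (180° − 53.0°) = 141.30° from the x-axis; with |NH| = 30.4, H = N + 30.4·(cos 141.30°, sin 141.30°) = (4.0857, 26.096). NH ⟂ HF; with |HF| = 18.1 on the right of NH, F = H + 18.1·(0.62524, 0.78043) = (15.403, 40.222). So F.x = 15.403.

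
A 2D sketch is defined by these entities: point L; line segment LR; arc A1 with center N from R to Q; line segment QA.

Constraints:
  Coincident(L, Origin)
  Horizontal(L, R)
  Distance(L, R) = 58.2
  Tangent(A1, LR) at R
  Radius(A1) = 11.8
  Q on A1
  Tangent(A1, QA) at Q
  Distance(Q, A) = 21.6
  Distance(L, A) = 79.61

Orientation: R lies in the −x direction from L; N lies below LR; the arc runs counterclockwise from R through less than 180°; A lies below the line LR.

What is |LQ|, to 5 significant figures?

70.568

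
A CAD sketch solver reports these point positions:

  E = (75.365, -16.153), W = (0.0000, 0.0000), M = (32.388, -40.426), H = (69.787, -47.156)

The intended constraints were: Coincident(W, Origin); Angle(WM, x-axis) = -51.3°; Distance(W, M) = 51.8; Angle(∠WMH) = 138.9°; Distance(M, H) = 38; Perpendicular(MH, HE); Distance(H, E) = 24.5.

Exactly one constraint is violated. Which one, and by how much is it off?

Distance(H, E) = 24.5 — off by 7.00.

W = (0.00, 0.00) ✓; WM at -51.30° ✓; |WM| = 51.80 ✓; ∠WMH = 138.9° ✓; |MH| = 38.00 ✓; ∠(MH, HE) = 90.00° ✓; |HE| = 31.50 ✗.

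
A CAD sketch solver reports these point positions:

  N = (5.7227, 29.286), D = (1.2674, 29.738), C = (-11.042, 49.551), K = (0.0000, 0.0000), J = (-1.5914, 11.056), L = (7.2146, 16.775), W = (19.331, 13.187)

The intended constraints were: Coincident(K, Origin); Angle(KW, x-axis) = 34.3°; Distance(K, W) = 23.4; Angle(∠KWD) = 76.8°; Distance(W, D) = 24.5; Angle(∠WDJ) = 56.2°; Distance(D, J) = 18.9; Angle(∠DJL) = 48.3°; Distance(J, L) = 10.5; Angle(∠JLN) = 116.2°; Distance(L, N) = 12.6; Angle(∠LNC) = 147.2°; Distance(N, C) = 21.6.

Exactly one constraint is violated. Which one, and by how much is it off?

Distance(N, C) = 21.6 — off by 4.70.

K = (0.00, 0.00) ✓; KW at 34.30° ✓; |KW| = 23.40 ✓; ∠KWD = 76.80° ✓; |WD| = 24.50 ✓; ∠WDJ = 56.20° ✓; |DJ| = 18.90 ✓; ∠DJL = 48.30° ✓; |JL| = 10.50 ✓; ∠JLN = 116.2° ✓; |LN| = 12.60 ✓; ∠LNC = 147.2° ✓; |NC| = 26.30 ✗.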